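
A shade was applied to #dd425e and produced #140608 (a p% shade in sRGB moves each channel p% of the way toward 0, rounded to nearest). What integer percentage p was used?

91%

#dd425e is rgb(221, 66, 94); #140608 is rgb(20, 6, 8).
On the R channel (widest range): 20 ≈ 221 + (p/100)(0 − 221), so p ≈ 100×(20 − 221)/(0 − 221) = -20100/-221 = 90.95.
p = 91 reproduces all three channels after rounding.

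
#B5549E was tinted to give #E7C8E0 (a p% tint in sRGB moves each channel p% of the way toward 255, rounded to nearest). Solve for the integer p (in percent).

68%

#B5549E is rgb(181, 84, 158); #E7C8E0 is rgb(231, 200, 224).
On the G channel (widest range): 200 ≈ 84 + (p/100)(255 − 84), so p ≈ 100×(200 − 84)/(255 − 84) = 11600/171 = 67.84.
p = 68 reproduces all three channels after rounding.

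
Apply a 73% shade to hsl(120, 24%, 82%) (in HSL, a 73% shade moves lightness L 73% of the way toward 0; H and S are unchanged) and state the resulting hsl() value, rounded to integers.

hsl(120, 24%, 22%)

L moves 73% from 82 toward 0: 82 − 59.86 = 22.14 → 22.
H and S are unchanged.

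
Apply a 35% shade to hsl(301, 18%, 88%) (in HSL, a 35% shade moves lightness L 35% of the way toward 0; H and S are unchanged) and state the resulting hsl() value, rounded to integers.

L moves 35% from 88 toward 0: 88 − 30.8 = 57.2 → 57.
H and S are unchanged.

hsl(301, 18%, 57%)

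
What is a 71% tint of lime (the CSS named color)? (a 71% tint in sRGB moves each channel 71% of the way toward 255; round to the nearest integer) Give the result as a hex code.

#b5ffb5

CSS lime is rgb(0, 255, 0).
Per channel, c → c + 0.71(255 − c):
  R: 0 + 181.05 = 181.05 → 181
  G: 255 + 0.71×(255−255) = 255 + 0 = 255 → 255
  B: 0 + 0.71×(255−0) = 0 + 181.05 = 181.05 → 181
rgb(181, 255, 181) = #b5ffb5.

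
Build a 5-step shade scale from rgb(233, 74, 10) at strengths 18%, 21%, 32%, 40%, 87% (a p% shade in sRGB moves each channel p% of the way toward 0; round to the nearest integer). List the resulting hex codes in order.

#BF3D08, #B83A08, #9E3207, #8C2C06, #1E0A01

18%: (233 − 41.94 = 191.06→191, 74 − 13.32 = 60.68→61, 10 − 1.8 = 8.2→8) → #BF3D08
21%: (233 − 48.93 = 184.07→184, 74 − 15.54 = 58.46→58, 10 − 2.1 = 7.9→8) → #B83A08
32%: (233 − 74.56 = 158.44→158, 74 − 23.68 = 50.32→50, 10 − 3.2 = 6.8→7) → #9E3207
40%: (233 − 93.2 = 139.8→140, 74 − 29.6 = 44.4→44, 10 − 4 = 6→6) → #8C2C06
87%: (233 − 202.71 = 30.29→30, 74 − 64.38 = 9.62→10, 10 − 8.7 = 1.3→1) → #1E0A01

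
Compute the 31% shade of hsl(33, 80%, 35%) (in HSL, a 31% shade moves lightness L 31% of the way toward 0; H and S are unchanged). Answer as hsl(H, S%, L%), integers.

hsl(33, 80%, 24%)

L moves 31% from 35 toward 0: 35 − 10.85 = 24.15 → 24.
H and S are unchanged.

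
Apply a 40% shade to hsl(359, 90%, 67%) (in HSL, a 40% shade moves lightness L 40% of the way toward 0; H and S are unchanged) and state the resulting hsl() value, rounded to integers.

L moves 40% from 67 toward 0: 67 − 26.8 = 40.2 → 40.
H and S are unchanged.

hsl(359, 90%, 40%)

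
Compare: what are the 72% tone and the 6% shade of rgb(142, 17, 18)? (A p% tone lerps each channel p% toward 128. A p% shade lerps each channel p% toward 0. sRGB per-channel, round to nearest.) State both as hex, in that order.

72% tone:
  R: 142 + 0.72×(128−142) = 142 − 10.08 = 131.92 → 132
  G: 17 + 0.72×(128−17) = 17 + 79.92 = 96.92 → 97
  B: 18 + 0.72×(128−18) = 18 + 79.2 = 97.2 → 97
  → #846161
6% shade:
  R: 142 + 0.06×(0−142) = 142 − 8.52 = 133.48 → 133
  G: 17 − 1.02 = 15.98 → 16
  B: 18 + 0.06×(0−18) = 18 − 1.08 = 16.92 → 17
  → #851011

#846161, #851011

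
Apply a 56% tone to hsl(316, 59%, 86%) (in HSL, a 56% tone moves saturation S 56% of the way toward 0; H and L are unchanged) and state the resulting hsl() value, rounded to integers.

S moves 56% from 59 toward 0: 59 − 33.04 = 25.96 → 26.
H and L are unchanged.

hsl(316, 26%, 86%)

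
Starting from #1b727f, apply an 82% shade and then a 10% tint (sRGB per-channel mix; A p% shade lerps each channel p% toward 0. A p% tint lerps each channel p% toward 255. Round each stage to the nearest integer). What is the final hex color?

#1b727f is rgb(27, 114, 127).
Per channel, c → c + 0.82(0 − c):
  R: 27 − 22.14 = 4.86 → 5
  G: 114 + 0.82×(0−114) = 114 − 93.48 = 20.52 → 21
  B: 127 − 104.14 = 22.86 → 23
After the shade: rgb(5, 21, 23) = #051517.
Per channel, c → c + 0.1(255 − c):
  R: 5 + 25 = 30 → 30
  G: 21 + 23.4 = 44.4 → 44
  B: 23 + 23.2 = 46.2 → 46
rgb(30, 44, 46) = #1e2c2e.

#1e2c2e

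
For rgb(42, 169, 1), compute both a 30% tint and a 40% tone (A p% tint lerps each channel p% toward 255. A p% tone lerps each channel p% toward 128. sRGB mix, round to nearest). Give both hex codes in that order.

30% tint:
  R: 42 + 0.3×(255−42) = 42 + 63.9 = 105.9 → 106
  G: 169 + 25.8 = 194.8 → 195
  B: 1 + 0.3×(255−1) = 1 + 76.2 = 77.2 → 77
  → #6AC34D
40% tone:
  R: 42 + 34.4 = 76.4 → 76
  G: 169 + 0.4×(128−169) = 169 − 16.4 = 152.6 → 153
  B: 1 + 0.4×(128−1) = 1 + 50.8 = 51.8 → 52
  → #4C9934

#6AC34D, #4C9934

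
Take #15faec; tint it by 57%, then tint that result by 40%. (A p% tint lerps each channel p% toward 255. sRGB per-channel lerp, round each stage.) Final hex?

#15faec is rgb(21, 250, 236).
Per channel, c → c + 0.57(255 − c):
  R: 21 + 0.57×(255−21) = 21 + 133.38 = 154.38 → 154
  G: 250 + 2.85 = 252.85 → 253
  B: 236 + 0.57×(255−236) = 236 + 10.83 = 246.83 → 247
After the tint: rgb(154, 253, 247) = #9afdf7.
A 40% tint moves each channel 40% toward 255:
  R: 154 + 40.4 = 194.4 → 194
  G: 253 + 0.4×(255−253) = 253 + 0.8 = 253.8 → 254
  B: 247 + 0.4×(255−247) = 247 + 3.2 = 250.2 → 250
rgb(194, 254, 250) = #c2fefa.

#c2fefa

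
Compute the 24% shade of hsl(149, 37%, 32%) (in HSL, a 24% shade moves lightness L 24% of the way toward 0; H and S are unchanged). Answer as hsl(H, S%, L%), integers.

L moves 24% from 32 toward 0: 32 − 7.68 = 24.32 → 24.
H and S are unchanged.

hsl(149, 37%, 24%)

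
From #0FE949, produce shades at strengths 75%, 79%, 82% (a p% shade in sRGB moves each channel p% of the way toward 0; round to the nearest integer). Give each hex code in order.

#043A12, #03310F, #032A0D

#0FE949 is rgb(15, 233, 73).
75%: (15 − 11.25 = 3.75→4, 233 − 174.75 = 58.25→58, 73 − 54.75 = 18.25→18) → #043A12
79%: (15 − 11.85 = 3.15→3, 233 − 184.07 = 48.93→49, 73 − 57.67 = 15.33→15) → #03310F
82%: (15 − 12.3 = 2.7→3, 233 − 191.06 = 41.94→42, 73 − 59.86 = 13.14→13) → #032A0D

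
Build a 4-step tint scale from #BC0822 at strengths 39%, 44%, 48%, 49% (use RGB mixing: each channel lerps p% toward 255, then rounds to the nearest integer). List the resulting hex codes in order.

#BC0822 is rgb(188, 8, 34).
39%: (188 + 26.13 = 214.13→214, 8 + 96.33 = 104.33→104, 34 + 86.19 = 120.19→120) → #D66878
44%: (188 + 29.48 = 217.48→217, 8 + 108.68 = 116.68→117, 34 + 97.24 = 131.24→131) → #D97583
48%: (188 + 32.16 = 220.16→220, 8 + 118.56 = 126.56→127, 34 + 106.08 = 140.08→140) → #DC7F8C
49%: (188 + 32.83 = 220.83→221, 8 + 121.03 = 129.03→129, 34 + 108.29 = 142.29→142) → #DD818E

#D66878, #D97583, #DC7F8C, #DD818E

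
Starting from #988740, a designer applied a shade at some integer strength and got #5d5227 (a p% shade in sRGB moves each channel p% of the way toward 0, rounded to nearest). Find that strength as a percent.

#988740 is rgb(152, 135, 64); #5d5227 is rgb(93, 82, 39).
On the R channel (widest range): 93 ≈ 152 + (p/100)(0 − 152), so p ≈ 100×(93 − 152)/(0 − 152) = -5900/-152 = 38.82.
p = 39 reproduces all three channels after rounding.

39%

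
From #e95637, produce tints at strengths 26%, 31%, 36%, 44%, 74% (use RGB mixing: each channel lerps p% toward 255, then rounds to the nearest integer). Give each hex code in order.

#e95637 is rgb(233, 86, 55).
26%: (233 + 5.72 = 238.72→239, 86 + 43.94 = 129.94→130, 55 + 52 = 107→107) → #ef826b
31%: (233 + 6.82 = 239.82→240, 86 + 52.39 = 138.39→138, 55 + 62 = 117→117) → #f08a75
36%: (233 + 7.92 = 240.92→241, 86 + 60.84 = 146.84→147, 55 + 72 = 127→127) → #f1937f
44%: (233 + 9.68 = 242.68→243, 86 + 74.36 = 160.36→160, 55 + 88 = 143→143) → #f3a08f
74%: (233 + 16.28 = 249.28→249, 86 + 125.06 = 211.06→211, 55 + 148 = 203→203) → #f9d3cb

#ef826b, #f08a75, #f1937f, #f3a08f, #f9d3cb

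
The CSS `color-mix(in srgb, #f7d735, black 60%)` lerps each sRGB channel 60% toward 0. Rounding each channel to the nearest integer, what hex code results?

#635615

#f7d735 is rgb(247, 215, 53).
A 60% shade moves each channel 60% toward 0:
  R: 247 + 0.6×(0−247) = 247 − 148.2 = 98.8 → 99
  G: 215 + 0.6×(0−215) = 215 − 129 = 86 → 86
  B: 53 − 31.8 = 21.2 → 21
rgb(99, 86, 21) = #635615.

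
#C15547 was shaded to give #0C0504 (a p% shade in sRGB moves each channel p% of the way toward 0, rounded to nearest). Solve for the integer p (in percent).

#C15547 is rgb(193, 85, 71); #0C0504 is rgb(12, 5, 4).
On the R channel (widest range): 12 ≈ 193 + (p/100)(0 − 193), so p ≈ 100×(12 − 193)/(0 − 193) = -18100/-193 = 93.78.
p = 94 reproduces all three channels after rounding.

94%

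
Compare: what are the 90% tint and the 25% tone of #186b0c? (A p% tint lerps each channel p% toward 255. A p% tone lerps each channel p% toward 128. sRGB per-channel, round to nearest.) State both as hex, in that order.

#186b0c is rgb(24, 107, 12).
90% tint:
  R: 24 + 0.9×(255−24) = 24 + 207.9 = 231.9 → 232
  G: 107 + 133.2 = 240.2 → 240
  B: 12 + 0.9×(255−12) = 12 + 218.7 = 230.7 → 231
  → #e8f0e7
25% tone:
  R: 24 + 26 = 50 → 50
  G: 107 + 5.25 = 112.25 → 112
  B: 12 + 29 = 41 → 41
  → #327029

#e8f0e7, #327029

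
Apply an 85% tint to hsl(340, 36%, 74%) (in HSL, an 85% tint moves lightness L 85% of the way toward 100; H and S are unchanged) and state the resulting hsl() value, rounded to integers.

hsl(340, 36%, 96%)

L moves 85% from 74 toward 100: 74 + 22.1 = 96.1 → 96.
H and S are unchanged.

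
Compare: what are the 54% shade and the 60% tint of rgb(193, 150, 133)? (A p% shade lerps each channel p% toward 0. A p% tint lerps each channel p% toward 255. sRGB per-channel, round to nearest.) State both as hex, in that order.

#59453d, #e6d5ce

54% shade:
  R: 193 + 0.54×(0−193) = 193 − 104.22 = 88.78 → 89
  G: 150 + 0.54×(0−150) = 150 − 81 = 69 → 69
  B: 133 − 71.82 = 61.18 → 61
  → #59453d
60% tint:
  R: 193 + 37.2 = 230.2 → 230
  G: 150 + 63 = 213 → 213
  B: 133 + 0.6×(255−133) = 133 + 73.2 = 206.2 → 206
  → #e6d5ce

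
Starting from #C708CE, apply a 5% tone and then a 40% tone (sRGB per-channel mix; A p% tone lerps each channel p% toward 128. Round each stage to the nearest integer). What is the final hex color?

#A83CAC

#C708CE is rgb(199, 8, 206).
Per channel, c → c + 0.05(128 − c):
  R: 199 + 0.05×(128−199) = 199 − 3.55 = 195.45 → 195
  G: 8 + 0.05×(128−8) = 8 + 6 = 14 → 14
  B: 206 + 0.05×(128−206) = 206 − 3.9 = 202.1 → 202
After the tone: rgb(195, 14, 202) = #C30ECA.
A 40% tone moves each channel 40% toward 128:
  R: 195 + 0.4×(128−195) = 195 − 26.8 = 168.2 → 168
  G: 14 + 45.6 = 59.6 → 60
  B: 202 − 29.6 = 172.4 → 172
rgb(168, 60, 172) = #A83CAC.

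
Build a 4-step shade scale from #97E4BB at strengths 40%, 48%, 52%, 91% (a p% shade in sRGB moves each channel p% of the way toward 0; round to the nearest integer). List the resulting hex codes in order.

#97E4BB is rgb(151, 228, 187).
40%: (151 − 60.4 = 90.6→91, 228 − 91.2 = 136.8→137, 187 − 74.8 = 112.2→112) → #5B8970
48%: (151 − 72.48 = 78.52→79, 228 − 109.44 = 118.56→119, 187 − 89.76 = 97.24→97) → #4F7761
52%: (151 − 78.52 = 72.48→72, 228 − 118.56 = 109.44→109, 187 − 97.24 = 89.76→90) → #486D5A
91%: (151 − 137.41 = 13.59→14, 228 − 207.48 = 20.52→21, 187 − 170.17 = 16.83→17) → #0E1511

#5B8970, #4F7761, #486D5A, #0E1511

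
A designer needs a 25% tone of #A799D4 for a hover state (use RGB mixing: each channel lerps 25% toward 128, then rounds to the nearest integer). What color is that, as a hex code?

#9D93BF

#A799D4 is rgb(167, 153, 212).
A 25% tone moves each channel 25% toward 128:
  R: 167 + 0.25×(128−167) = 167 − 9.75 = 157.25 → 157
  G: 153 − 6.25 = 146.75 → 147
  B: 212 − 21 = 191 → 191
rgb(157, 147, 191) = #9D93BF.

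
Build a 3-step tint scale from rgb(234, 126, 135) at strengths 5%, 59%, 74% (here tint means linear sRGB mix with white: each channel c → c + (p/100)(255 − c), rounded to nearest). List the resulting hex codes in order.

5%: (234 + 1.05 = 235.05→235, 126 + 6.45 = 132.45→132, 135 + 6 = 141→141) → #eb848d
59%: (234 + 12.39 = 246.39→246, 126 + 76.11 = 202.11→202, 135 + 70.8 = 205.8→206) → #f6cace
74%: (234 + 15.54 = 249.54→250, 126 + 95.46 = 221.46→221, 135 + 88.8 = 223.8→224) → #fadde0

#eb848d, #f6cace, #fadde0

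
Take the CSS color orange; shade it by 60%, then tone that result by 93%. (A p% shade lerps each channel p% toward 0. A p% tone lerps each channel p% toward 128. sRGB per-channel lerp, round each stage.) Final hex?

CSS orange is rgb(255, 165, 0).
A 60% shade moves each channel 60% toward 0:
  R: 255 + 0.6×(0−255) = 255 − 153 = 102 → 102
  G: 165 + 0.6×(0−165) = 165 − 99 = 66 → 66
  B: 0 + 0.6×(0−0) = 0 + 0 = 0 → 0
After the shade: rgb(102, 66, 0) = #664200.
Lerp each channel 93% toward 128:
  R: 102 + 24.18 = 126.18 → 126
  G: 66 + 0.93×(128−66) = 66 + 57.66 = 123.66 → 124
  B: 0 + 0.93×(128−0) = 0 + 119.04 = 119.04 → 119
rgb(126, 124, 119) = #7E7C77.

#7E7C77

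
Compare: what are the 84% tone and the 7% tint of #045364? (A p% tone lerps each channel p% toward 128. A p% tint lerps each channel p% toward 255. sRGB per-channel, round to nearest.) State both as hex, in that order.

#6c797c, #165f6f

#045364 is rgb(4, 83, 100).
84% tone:
  R: 4 + 0.84×(128−4) = 4 + 104.16 = 108.16 → 108
  G: 83 + 0.84×(128−83) = 83 + 37.8 = 120.8 → 121
  B: 100 + 0.84×(128−100) = 100 + 23.52 = 123.52 → 124
  → #6c797c
7% tint:
  R: 4 + 0.07×(255−4) = 4 + 17.57 = 21.57 → 22
  G: 83 + 0.07×(255−83) = 83 + 12.04 = 95.04 → 95
  B: 100 + 10.85 = 110.85 → 111
  → #165f6f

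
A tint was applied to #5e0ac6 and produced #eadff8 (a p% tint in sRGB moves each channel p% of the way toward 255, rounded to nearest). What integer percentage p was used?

87%

#5e0ac6 is rgb(94, 10, 198); #eadff8 is rgb(234, 223, 248).
On the G channel (widest range): 223 ≈ 10 + (p/100)(255 − 10), so p ≈ 100×(223 − 10)/(255 − 10) = 21300/245 = 86.94.
p = 87 reproduces all three channels after rounding.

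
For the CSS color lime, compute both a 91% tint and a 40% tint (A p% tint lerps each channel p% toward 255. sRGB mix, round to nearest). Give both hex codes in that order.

#E8FFE8, #66FF66

CSS lime is rgb(0, 255, 0).
91% tint:
  R: 0 + 232.05 = 232.05 → 232
  G: 255 + 0 = 255 → 255
  B: 0 + 232.05 = 232.05 → 232
  → #E8FFE8
40% tint:
  R: 0 + 0.4×(255−0) = 0 + 102 = 102 → 102
  G: 255 + 0 = 255 → 255
  B: 0 + 102 = 102 → 102
  → #66FF66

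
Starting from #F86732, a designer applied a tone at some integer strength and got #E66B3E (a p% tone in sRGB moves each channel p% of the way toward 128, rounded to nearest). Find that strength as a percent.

#F86732 is rgb(248, 103, 50); #E66B3E is rgb(230, 107, 62).
On the R channel (widest range): 230 ≈ 248 + (p/100)(128 − 248), so p ≈ 100×(230 − 248)/(128 − 248) = -1800/-120 = 15.00.
p = 15 reproduces all three channels after rounding.

15%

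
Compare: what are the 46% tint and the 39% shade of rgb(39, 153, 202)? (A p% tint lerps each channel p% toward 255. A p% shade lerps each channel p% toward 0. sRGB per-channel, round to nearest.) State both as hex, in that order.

#8ac8e2, #185d7b

46% tint:
  R: 39 + 0.46×(255−39) = 39 + 99.36 = 138.36 → 138
  G: 153 + 0.46×(255−153) = 153 + 46.92 = 199.92 → 200
  B: 202 + 24.38 = 226.38 → 226
  → #8ac8e2
39% shade:
  R: 39 + 0.39×(0−39) = 39 − 15.21 = 23.79 → 24
  G: 153 + 0.39×(0−153) = 153 − 59.67 = 93.33 → 93
  B: 202 − 78.78 = 123.22 → 123
  → #185d7b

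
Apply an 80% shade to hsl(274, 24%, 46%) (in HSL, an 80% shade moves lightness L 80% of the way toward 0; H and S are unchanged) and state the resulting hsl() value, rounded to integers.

hsl(274, 24%, 9%)

L moves 80% from 46 toward 0: 46 − 36.8 = 9.2 → 9.
H and S are unchanged.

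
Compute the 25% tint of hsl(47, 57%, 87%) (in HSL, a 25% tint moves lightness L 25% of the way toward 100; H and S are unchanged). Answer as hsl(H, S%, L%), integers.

hsl(47, 57%, 90%)

L moves 25% from 87 toward 100: 87 + 3.25 = 90.25 → 90.
H and S are unchanged.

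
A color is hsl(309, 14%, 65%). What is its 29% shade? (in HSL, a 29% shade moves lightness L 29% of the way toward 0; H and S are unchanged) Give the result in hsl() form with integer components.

hsl(309, 14%, 46%)

L moves 29% from 65 toward 0: 65 − 18.85 = 46.15 → 46.
H and S are unchanged.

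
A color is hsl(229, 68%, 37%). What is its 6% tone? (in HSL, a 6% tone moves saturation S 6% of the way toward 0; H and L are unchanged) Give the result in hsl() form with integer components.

S moves 6% from 68 toward 0: 68 − 4.08 = 63.92 → 64.
H and L are unchanged.

hsl(229, 64%, 37%)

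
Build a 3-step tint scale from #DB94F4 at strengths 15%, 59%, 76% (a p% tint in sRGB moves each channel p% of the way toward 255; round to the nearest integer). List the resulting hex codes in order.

#DB94F4 is rgb(219, 148, 244).
15%: (219 + 5.4 = 224.4→224, 148 + 16.05 = 164.05→164, 244 + 1.65 = 245.65→246) → #E0A4F6
59%: (219 + 21.24 = 240.24→240, 148 + 63.13 = 211.13→211, 244 + 6.49 = 250.49→250) → #F0D3FA
76%: (219 + 27.36 = 246.36→246, 148 + 81.32 = 229.32→229, 244 + 8.36 = 252.36→252) → #F6E5FC

#E0A4F6, #F0D3FA, #F6E5FC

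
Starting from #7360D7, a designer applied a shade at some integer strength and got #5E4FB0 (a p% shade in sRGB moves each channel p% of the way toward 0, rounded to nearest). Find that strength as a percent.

#7360D7 is rgb(115, 96, 215); #5E4FB0 is rgb(94, 79, 176).
On the B channel (widest range): 176 ≈ 215 + (p/100)(0 − 215), so p ≈ 100×(176 − 215)/(0 − 215) = -3900/-215 = 18.14.
p = 18 reproduces all three channels after rounding.

18%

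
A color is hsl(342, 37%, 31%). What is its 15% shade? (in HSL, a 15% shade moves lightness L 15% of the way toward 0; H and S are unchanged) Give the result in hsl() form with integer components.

hsl(342, 37%, 26%)

L moves 15% from 31 toward 0: 31 − 4.65 = 26.35 → 26.
H and S are unchanged.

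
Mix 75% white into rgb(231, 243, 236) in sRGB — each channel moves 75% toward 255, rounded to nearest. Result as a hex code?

A 75% tint moves each channel 75% toward 255:
  R: 231 + 0.75×(255−231) = 231 + 18 = 249 → 249
  G: 243 + 0.75×(255−243) = 243 + 9 = 252 → 252
  B: 236 + 0.75×(255−236) = 236 + 14.25 = 250.25 → 250
rgb(249, 252, 250) = #f9fcfa.

#f9fcfa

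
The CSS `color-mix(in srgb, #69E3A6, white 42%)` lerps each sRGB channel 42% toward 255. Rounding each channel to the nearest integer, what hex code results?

#A8EFCB

#69E3A6 is rgb(105, 227, 166).
A 42% tint moves each channel 42% toward 255:
  R: 105 + 63 = 168 → 168
  G: 227 + 0.42×(255−227) = 227 + 11.76 = 238.76 → 239
  B: 166 + 0.42×(255−166) = 166 + 37.38 = 203.38 → 203
rgb(168, 239, 203) = #A8EFCB.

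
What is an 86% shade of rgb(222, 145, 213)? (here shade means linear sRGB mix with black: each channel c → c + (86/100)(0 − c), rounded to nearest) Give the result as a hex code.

#1F141E

An 86% shade moves each channel 86% toward 0:
  R: 222 − 190.92 = 31.08 → 31
  G: 145 + 0.86×(0−145) = 145 − 124.7 = 20.3 → 20
  B: 213 − 183.18 = 29.82 → 30
rgb(31, 20, 30) = #1F141E.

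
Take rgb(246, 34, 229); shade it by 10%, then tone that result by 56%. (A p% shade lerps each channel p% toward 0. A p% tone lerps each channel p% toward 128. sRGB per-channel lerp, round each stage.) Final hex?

A 10% shade moves each channel 10% toward 0:
  R: 246 − 24.6 = 221.4 → 221
  G: 34 − 3.4 = 30.6 → 31
  B: 229 + 0.1×(0−229) = 229 − 22.9 = 206.1 → 206
After the shade: rgb(221, 31, 206) = #dd1fce.
A 56% tone moves each channel 56% toward 128:
  R: 221 + 0.56×(128−221) = 221 − 52.08 = 168.92 → 169
  G: 31 + 0.56×(128−31) = 31 + 54.32 = 85.32 → 85
  B: 206 − 43.68 = 162.32 → 162
rgb(169, 85, 162) = #a955a2.

#a955a2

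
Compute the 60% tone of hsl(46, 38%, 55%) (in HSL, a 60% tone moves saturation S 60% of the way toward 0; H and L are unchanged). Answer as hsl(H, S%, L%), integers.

S moves 60% from 38 toward 0: 38 − 22.8 = 15.2 → 15.
H and L are unchanged.

hsl(46, 15%, 55%)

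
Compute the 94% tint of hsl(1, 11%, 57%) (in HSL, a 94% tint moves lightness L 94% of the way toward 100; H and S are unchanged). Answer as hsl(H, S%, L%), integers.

hsl(1, 11%, 97%)

L moves 94% from 57 toward 100: 57 + 40.42 = 97.42 → 97.
H and S are unchanged.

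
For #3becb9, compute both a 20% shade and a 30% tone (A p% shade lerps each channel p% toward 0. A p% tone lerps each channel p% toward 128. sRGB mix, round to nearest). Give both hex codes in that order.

#2fbd94, #50cca8

#3becb9 is rgb(59, 236, 185).
20% shade:
  R: 59 − 11.8 = 47.2 → 47
  G: 236 + 0.2×(0−236) = 236 − 47.2 = 188.8 → 189
  B: 185 − 37 = 148 → 148
  → #2fbd94
30% tone:
  R: 59 + 0.3×(128−59) = 59 + 20.7 = 79.7 → 80
  G: 236 − 32.4 = 203.6 → 204
  B: 185 − 17.1 = 167.9 → 168
  → #50cca8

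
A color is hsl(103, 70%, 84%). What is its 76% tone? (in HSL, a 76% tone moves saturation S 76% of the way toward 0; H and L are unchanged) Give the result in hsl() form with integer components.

hsl(103, 17%, 84%)

S moves 76% from 70 toward 0: 70 − 53.2 = 16.8 → 17.
H and L are unchanged.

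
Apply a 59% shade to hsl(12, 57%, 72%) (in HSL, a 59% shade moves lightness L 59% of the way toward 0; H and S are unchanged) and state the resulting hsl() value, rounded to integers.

hsl(12, 57%, 30%)

L moves 59% from 72 toward 0: 72 − 42.48 = 29.52 → 30.
H and S are unchanged.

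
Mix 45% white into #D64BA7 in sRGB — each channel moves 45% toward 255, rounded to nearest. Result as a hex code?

#E89CCF

#D64BA7 is rgb(214, 75, 167).
Per channel, c → c + 0.45(255 − c):
  R: 214 + 0.45×(255−214) = 214 + 18.45 = 232.45 → 232
  G: 75 + 81 = 156 → 156
  B: 167 + 0.45×(255−167) = 167 + 39.6 = 206.6 → 207
rgb(232, 156, 207) = #E89CCF.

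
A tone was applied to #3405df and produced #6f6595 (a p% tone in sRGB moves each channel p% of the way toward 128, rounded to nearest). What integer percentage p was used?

#3405df is rgb(52, 5, 223); #6f6595 is rgb(111, 101, 149).
On the G channel (widest range): 101 ≈ 5 + (p/100)(128 − 5), so p ≈ 100×(101 − 5)/(128 − 5) = 9600/123 = 78.05.
p = 78 reproduces all three channels after rounding.

78%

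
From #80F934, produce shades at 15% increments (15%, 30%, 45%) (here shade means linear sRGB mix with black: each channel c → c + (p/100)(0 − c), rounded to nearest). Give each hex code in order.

#80F934 is rgb(128, 249, 52).
15%: (128 − 19.2 = 108.8→109, 249 − 37.35 = 211.65→212, 52 − 7.8 = 44.2→44) → #6DD42C
30%: (128 − 38.4 = 89.6→90, 249 − 74.7 = 174.3→174, 52 − 15.6 = 36.4→36) → #5AAE24
45%: (128 − 57.6 = 70.4→70, 249 − 112.05 = 136.95→137, 52 − 23.4 = 28.6→29) → #46891D

#6DD42C, #5AAE24, #46891D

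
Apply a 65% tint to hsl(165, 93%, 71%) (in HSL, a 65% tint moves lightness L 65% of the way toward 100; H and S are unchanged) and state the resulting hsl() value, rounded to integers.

L moves 65% from 71 toward 100: 71 + 18.85 = 89.85 → 90.
H and S are unchanged.

hsl(165, 93%, 90%)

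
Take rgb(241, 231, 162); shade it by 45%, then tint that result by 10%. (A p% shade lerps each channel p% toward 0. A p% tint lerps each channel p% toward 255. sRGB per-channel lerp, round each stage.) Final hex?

Lerp each channel 45% toward 0:
  R: 241 − 108.45 = 132.55 → 133
  G: 231 + 0.45×(0−231) = 231 − 103.95 = 127.05 → 127
  B: 162 + 0.45×(0−162) = 162 − 72.9 = 89.1 → 89
After the shade: rgb(133, 127, 89) = #857f59.
A 10% tint moves each channel 10% toward 255:
  R: 133 + 12.2 = 145.2 → 145
  G: 127 + 0.1×(255−127) = 127 + 12.8 = 139.8 → 140
  B: 89 + 0.1×(255−89) = 89 + 16.6 = 105.6 → 106
rgb(145, 140, 106) = #918c6a.

#918c6a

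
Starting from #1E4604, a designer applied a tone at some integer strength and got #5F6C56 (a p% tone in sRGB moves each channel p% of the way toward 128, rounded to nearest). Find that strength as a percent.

66%

#1E4604 is rgb(30, 70, 4); #5F6C56 is rgb(95, 108, 86).
On the B channel (widest range): 86 ≈ 4 + (p/100)(128 − 4), so p ≈ 100×(86 − 4)/(128 − 4) = 8200/124 = 66.13.
p = 66 reproduces all three channels after rounding.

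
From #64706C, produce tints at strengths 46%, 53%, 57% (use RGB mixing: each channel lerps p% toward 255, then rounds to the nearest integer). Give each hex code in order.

#ABB2B0, #B6BCBA, #BCC2C0

#64706C is rgb(100, 112, 108).
46%: (100 + 71.3 = 171.3→171, 112 + 65.78 = 177.78→178, 108 + 67.62 = 175.62→176) → #ABB2B0
53%: (100 + 82.15 = 182.15→182, 112 + 75.79 = 187.79→188, 108 + 77.91 = 185.91→186) → #B6BCBA
57%: (100 + 88.35 = 188.35→188, 112 + 81.51 = 193.51→194, 108 + 83.79 = 191.79→192) → #BCC2C0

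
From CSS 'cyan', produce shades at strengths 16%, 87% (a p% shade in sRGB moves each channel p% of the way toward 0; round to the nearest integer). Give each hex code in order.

#00D6D6, #002121

CSS cyan is rgb(0, 255, 255).
16%: (0→0, 255 − 40.8 = 214.2→214, 255 − 40.8 = 214.2→214) → #00D6D6
87%: (0→0, 255 − 221.85 = 33.15→33, 255 − 221.85 = 33.15→33) → #002121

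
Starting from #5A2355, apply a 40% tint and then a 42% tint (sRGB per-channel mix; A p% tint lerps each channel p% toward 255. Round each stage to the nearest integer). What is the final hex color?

#5A2355 is rgb(90, 35, 85).
Per channel, c → c + 0.4(255 − c):
  R: 90 + 0.4×(255−90) = 90 + 66 = 156 → 156
  G: 35 + 0.4×(255−35) = 35 + 88 = 123 → 123
  B: 85 + 0.4×(255−85) = 85 + 68 = 153 → 153
After the tint: rgb(156, 123, 153) = #9C7B99.
A 42% tint moves each channel 42% toward 255:
  R: 156 + 41.58 = 197.58 → 198
  G: 123 + 0.42×(255−123) = 123 + 55.44 = 178.44 → 178
  B: 153 + 42.84 = 195.84 → 196
rgb(198, 178, 196) = #C6B2C4.

#C6B2C4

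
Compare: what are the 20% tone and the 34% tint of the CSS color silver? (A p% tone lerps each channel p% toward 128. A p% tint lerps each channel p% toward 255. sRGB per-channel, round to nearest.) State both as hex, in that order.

#B3B3B3, #D5D5D5

CSS silver is rgb(192, 192, 192).
20% tone:
  R: 192 − 12.8 = 179.2 → 179
  G: 192 + 0.2×(128−192) = 192 − 12.8 = 179.2 → 179
  B: 192 − 12.8 = 179.2 → 179
  → #B3B3B3
34% tint:
  R: 192 + 0.34×(255−192) = 192 + 21.42 = 213.42 → 213
  G: 192 + 21.42 = 213.42 → 213
  B: 192 + 0.34×(255−192) = 192 + 21.42 = 213.42 → 213
  → #D5D5D5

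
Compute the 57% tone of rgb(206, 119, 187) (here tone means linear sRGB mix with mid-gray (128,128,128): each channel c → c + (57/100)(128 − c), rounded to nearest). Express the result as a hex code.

#A27C99

Lerp each channel 57% toward 128:
  R: 206 + 0.57×(128−206) = 206 − 44.46 = 161.54 → 162
  G: 119 + 0.57×(128−119) = 119 + 5.13 = 124.13 → 124
  B: 187 − 33.63 = 153.37 → 153
rgb(162, 124, 153) = #A27C99.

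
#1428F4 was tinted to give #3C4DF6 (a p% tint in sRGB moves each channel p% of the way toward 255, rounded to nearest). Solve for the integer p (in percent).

17%

#1428F4 is rgb(20, 40, 244); #3C4DF6 is rgb(60, 77, 246).
On the R channel (widest range): 60 ≈ 20 + (p/100)(255 − 20), so p ≈ 100×(60 − 20)/(255 − 20) = 4000/235 = 17.02.
p = 17 reproduces all three channels after rounding.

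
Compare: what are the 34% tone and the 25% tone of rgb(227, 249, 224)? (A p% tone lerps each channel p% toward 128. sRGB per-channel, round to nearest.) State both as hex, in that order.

#C1D0BF, #CADBC8

34% tone:
  R: 227 + 0.34×(128−227) = 227 − 33.66 = 193.34 → 193
  G: 249 − 41.14 = 207.86 → 208
  B: 224 + 0.34×(128−224) = 224 − 32.64 = 191.36 → 191
  → #C1D0BF
25% tone:
  R: 227 − 24.75 = 202.25 → 202
  G: 249 − 30.25 = 218.75 → 219
  B: 224 + 0.25×(128−224) = 224 − 24 = 200 → 200
  → #CADBC8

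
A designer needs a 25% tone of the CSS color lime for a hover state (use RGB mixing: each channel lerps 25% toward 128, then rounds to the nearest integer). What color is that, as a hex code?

#20DF20

CSS lime is rgb(0, 255, 0).
A 25% tone moves each channel 25% toward 128:
  R: 0 + 32 = 32 → 32
  G: 255 + 0.25×(128−255) = 255 − 31.75 = 223.25 → 223
  B: 0 + 0.25×(128−0) = 0 + 32 = 32 → 32
rgb(32, 223, 32) = #20DF20.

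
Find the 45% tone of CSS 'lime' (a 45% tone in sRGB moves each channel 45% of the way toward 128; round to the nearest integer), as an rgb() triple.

rgb(58, 198, 58)

CSS lime is rgb(0, 255, 0).
A 45% tone moves each channel 45% toward 128:
  R: 0 + 57.6 = 57.6 → 58
  G: 255 + 0.45×(128−255) = 255 − 57.15 = 197.85 → 198
  B: 0 + 57.6 = 57.6 → 58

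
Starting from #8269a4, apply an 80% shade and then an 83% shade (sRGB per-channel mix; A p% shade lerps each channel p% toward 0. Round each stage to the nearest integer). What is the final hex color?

#040406

#8269a4 is rgb(130, 105, 164).
Per channel, c → c + 0.8(0 − c):
  R: 130 + 0.8×(0−130) = 130 − 104 = 26 → 26
  G: 105 + 0.8×(0−105) = 105 − 84 = 21 → 21
  B: 164 + 0.8×(0−164) = 164 − 131.2 = 32.8 → 33
After the shade: rgb(26, 21, 33) = #1a1521.
Lerp each channel 83% toward 0:
  R: 26 − 21.58 = 4.42 → 4
  G: 21 + 0.83×(0−21) = 21 − 17.43 = 3.57 → 4
  B: 33 + 0.83×(0−33) = 33 − 27.39 = 5.61 → 6
rgb(4, 4, 6) = #040406.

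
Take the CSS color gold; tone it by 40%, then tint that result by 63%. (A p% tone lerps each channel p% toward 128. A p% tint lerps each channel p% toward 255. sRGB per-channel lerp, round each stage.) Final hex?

CSS gold is rgb(255, 215, 0).
Lerp each channel 40% toward 128:
  R: 255 + 0.4×(128−255) = 255 − 50.8 = 204.2 → 204
  G: 215 + 0.4×(128−215) = 215 − 34.8 = 180.2 → 180
  B: 0 + 0.4×(128−0) = 0 + 51.2 = 51.2 → 51
After the tone: rgb(204, 180, 51) = #CCB433.
Per channel, c → c + 0.63(255 − c):
  R: 204 + 0.63×(255−204) = 204 + 32.13 = 236.13 → 236
  G: 180 + 0.63×(255−180) = 180 + 47.25 = 227.25 → 227
  B: 51 + 0.63×(255−51) = 51 + 128.52 = 179.52 → 180
rgb(236, 227, 180) = #ECE3B4.

#ECE3B4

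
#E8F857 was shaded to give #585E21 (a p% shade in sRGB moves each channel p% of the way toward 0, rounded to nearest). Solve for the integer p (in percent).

62%

#E8F857 is rgb(232, 248, 87); #585E21 is rgb(88, 94, 33).
On the G channel (widest range): 94 ≈ 248 + (p/100)(0 − 248), so p ≈ 100×(94 − 248)/(0 − 248) = -15400/-248 = 62.10.
p = 62 reproduces all three channels after rounding.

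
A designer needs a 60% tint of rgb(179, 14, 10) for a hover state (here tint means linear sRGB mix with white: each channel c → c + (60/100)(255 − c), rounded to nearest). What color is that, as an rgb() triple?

rgb(225, 159, 157)

Per channel, c → c + 0.6(255 − c):
  R: 179 + 0.6×(255−179) = 179 + 45.6 = 224.6 → 225
  G: 14 + 144.6 = 158.6 → 159
  B: 10 + 0.6×(255−10) = 10 + 147 = 157 → 157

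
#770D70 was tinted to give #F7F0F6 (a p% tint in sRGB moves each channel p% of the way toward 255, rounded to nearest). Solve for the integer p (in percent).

94%

#770D70 is rgb(119, 13, 112); #F7F0F6 is rgb(247, 240, 246).
On the G channel (widest range): 240 ≈ 13 + (p/100)(255 − 13), so p ≈ 100×(240 − 13)/(255 − 13) = 22700/242 = 93.80.
p = 94 reproduces all three channels after rounding.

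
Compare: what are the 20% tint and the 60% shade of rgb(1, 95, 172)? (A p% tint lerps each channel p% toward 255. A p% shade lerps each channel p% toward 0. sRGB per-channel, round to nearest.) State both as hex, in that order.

#347FBD, #002645

20% tint:
  R: 1 + 0.2×(255−1) = 1 + 50.8 = 51.8 → 52
  G: 95 + 0.2×(255−95) = 95 + 32 = 127 → 127
  B: 172 + 0.2×(255−172) = 172 + 16.6 = 188.6 → 189
  → #347FBD
60% shade:
  R: 1 + 0.6×(0−1) = 1 − 0.6 = 0.4 → 0
  G: 95 + 0.6×(0−95) = 95 − 57 = 38 → 38
  B: 172 + 0.6×(0−172) = 172 − 103.2 = 68.8 → 69
  → #002645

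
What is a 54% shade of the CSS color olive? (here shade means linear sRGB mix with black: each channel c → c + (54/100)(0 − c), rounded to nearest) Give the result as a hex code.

#3B3B00

CSS olive is rgb(128, 128, 0).
Lerp each channel 54% toward 0:
  R: 128 + 0.54×(0−128) = 128 − 69.12 = 58.88 → 59
  G: 128 + 0.54×(0−128) = 128 − 69.12 = 58.88 → 59
  B: 0 + 0 = 0 → 0
rgb(59, 59, 0) = #3B3B00.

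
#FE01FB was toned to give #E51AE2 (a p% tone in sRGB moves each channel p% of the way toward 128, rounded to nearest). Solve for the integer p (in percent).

#FE01FB is rgb(254, 1, 251); #E51AE2 is rgb(229, 26, 226).
On the G channel (widest range): 26 ≈ 1 + (p/100)(128 − 1), so p ≈ 100×(26 − 1)/(128 − 1) = 2500/127 = 19.69.
p = 20 reproduces all three channels after rounding.

20%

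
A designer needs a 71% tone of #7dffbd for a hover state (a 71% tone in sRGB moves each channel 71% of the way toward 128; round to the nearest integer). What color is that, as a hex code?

#7dffbd is rgb(125, 255, 189).
Lerp each channel 71% toward 128:
  R: 125 + 0.71×(128−125) = 125 + 2.13 = 127.13 → 127
  G: 255 − 90.17 = 164.83 → 165
  B: 189 − 43.31 = 145.69 → 146
rgb(127, 165, 146) = #7fa592.

#7fa592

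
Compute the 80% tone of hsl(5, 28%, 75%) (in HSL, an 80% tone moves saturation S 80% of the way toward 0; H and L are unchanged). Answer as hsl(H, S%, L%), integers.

hsl(5, 6%, 75%)

S moves 80% from 28 toward 0: 28 − 22.4 = 5.6 → 6.
H and L are unchanged.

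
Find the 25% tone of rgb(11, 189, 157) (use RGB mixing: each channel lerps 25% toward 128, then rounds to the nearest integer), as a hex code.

A 25% tone moves each channel 25% toward 128:
  R: 11 + 0.25×(128−11) = 11 + 29.25 = 40.25 → 40
  G: 189 + 0.25×(128−189) = 189 − 15.25 = 173.75 → 174
  B: 157 − 7.25 = 149.75 → 150
rgb(40, 174, 150) = #28AE96.

#28AE96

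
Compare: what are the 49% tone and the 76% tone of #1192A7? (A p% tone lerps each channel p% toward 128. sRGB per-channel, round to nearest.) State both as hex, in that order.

#1192A7 is rgb(17, 146, 167).
49% tone:
  R: 17 + 0.49×(128−17) = 17 + 54.39 = 71.39 → 71
  G: 146 + 0.49×(128−146) = 146 − 8.82 = 137.18 → 137
  B: 167 + 0.49×(128−167) = 167 − 19.11 = 147.89 → 148
  → #478994
76% tone:
  R: 17 + 84.36 = 101.36 → 101
  G: 146 + 0.76×(128−146) = 146 − 13.68 = 132.32 → 132
  B: 167 − 29.64 = 137.36 → 137
  → #658489

#478994, #658489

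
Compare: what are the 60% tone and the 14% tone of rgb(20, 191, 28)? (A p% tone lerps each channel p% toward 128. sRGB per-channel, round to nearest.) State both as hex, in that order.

#559958, #23B62A

60% tone:
  R: 20 + 0.6×(128−20) = 20 + 64.8 = 84.8 → 85
  G: 191 + 0.6×(128−191) = 191 − 37.8 = 153.2 → 153
  B: 28 + 0.6×(128−28) = 28 + 60 = 88 → 88
  → #559958
14% tone:
  R: 20 + 0.14×(128−20) = 20 + 15.12 = 35.12 → 35
  G: 191 + 0.14×(128−191) = 191 − 8.82 = 182.18 → 182
  B: 28 + 0.14×(128−28) = 28 + 14 = 42 → 42
  → #23B62A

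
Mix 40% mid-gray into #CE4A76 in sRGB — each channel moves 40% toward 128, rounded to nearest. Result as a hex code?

#CE4A76 is rgb(206, 74, 118).
Lerp each channel 40% toward 128:
  R: 206 + 0.4×(128−206) = 206 − 31.2 = 174.8 → 175
  G: 74 + 0.4×(128−74) = 74 + 21.6 = 95.6 → 96
  B: 118 + 4 = 122 → 122
rgb(175, 96, 122) = #AF607A.

#AF607A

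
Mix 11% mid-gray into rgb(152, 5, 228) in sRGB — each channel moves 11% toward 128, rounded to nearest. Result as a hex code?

Per channel, c → c + 0.11(128 − c):
  R: 152 + 0.11×(128−152) = 152 − 2.64 = 149.36 → 149
  G: 5 + 13.53 = 18.53 → 19
  B: 228 − 11 = 217 → 217
rgb(149, 19, 217) = #9513D9.

#9513D9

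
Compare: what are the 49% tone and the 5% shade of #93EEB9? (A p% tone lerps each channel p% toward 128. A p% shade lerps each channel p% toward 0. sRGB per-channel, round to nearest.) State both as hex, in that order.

#93EEB9 is rgb(147, 238, 185).
49% tone:
  R: 147 − 9.31 = 137.69 → 138
  G: 238 + 0.49×(128−238) = 238 − 53.9 = 184.1 → 184
  B: 185 − 27.93 = 157.07 → 157
  → #8AB89D
5% shade:
  R: 147 − 7.35 = 139.65 → 140
  G: 238 − 11.9 = 226.1 → 226
  B: 185 − 9.25 = 175.75 → 176
  → #8CE2B0

#8AB89D, #8CE2B0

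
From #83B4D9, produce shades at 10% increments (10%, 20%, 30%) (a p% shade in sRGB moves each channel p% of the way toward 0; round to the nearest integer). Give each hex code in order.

#83B4D9 is rgb(131, 180, 217).
10%: (131 − 13.1 = 117.9→118, 180 − 18 = 162→162, 217 − 21.7 = 195.3→195) → #76A2C3
20%: (131 − 26.2 = 104.8→105, 180 − 36 = 144→144, 217 − 43.4 = 173.6→174) → #6990AE
30%: (131 − 39.3 = 91.7→92, 180 − 54 = 126→126, 217 − 65.1 = 151.9→152) → #5C7E98

#76A2C3, #6990AE, #5C7E98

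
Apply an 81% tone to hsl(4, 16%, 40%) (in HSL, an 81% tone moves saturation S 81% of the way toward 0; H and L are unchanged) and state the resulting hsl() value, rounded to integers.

hsl(4, 3%, 40%)

S moves 81% from 16 toward 0: 16 − 12.96 = 3.04 → 3.
H and L are unchanged.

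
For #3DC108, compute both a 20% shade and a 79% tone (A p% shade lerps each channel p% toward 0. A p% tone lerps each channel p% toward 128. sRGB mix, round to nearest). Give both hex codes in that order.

#319A06, #728E67

#3DC108 is rgb(61, 193, 8).
20% shade:
  R: 61 − 12.2 = 48.8 → 49
  G: 193 + 0.2×(0−193) = 193 − 38.6 = 154.4 → 154
  B: 8 + 0.2×(0−8) = 8 − 1.6 = 6.4 → 6
  → #319A06
79% tone:
  R: 61 + 0.79×(128−61) = 61 + 52.93 = 113.93 → 114
  G: 193 + 0.79×(128−193) = 193 − 51.35 = 141.65 → 142
  B: 8 + 94.8 = 102.8 → 103
  → #728E67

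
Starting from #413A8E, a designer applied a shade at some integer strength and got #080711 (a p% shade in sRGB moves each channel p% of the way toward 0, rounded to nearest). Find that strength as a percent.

88%

#413A8E is rgb(65, 58, 142); #080711 is rgb(8, 7, 17).
On the B channel (widest range): 17 ≈ 142 + (p/100)(0 − 142), so p ≈ 100×(17 − 142)/(0 − 142) = -12500/-142 = 88.03.
p = 88 reproduces all three channels after rounding.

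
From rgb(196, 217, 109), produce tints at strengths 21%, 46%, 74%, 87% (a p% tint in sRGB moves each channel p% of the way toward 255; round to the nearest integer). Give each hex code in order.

#D0E18C, #DFEAB0, #F0F5D9, #F7FAEC

21%: (196 + 12.39 = 208.39→208, 217 + 7.98 = 224.98→225, 109 + 30.66 = 139.66→140) → #D0E18C
46%: (196 + 27.14 = 223.14→223, 217 + 17.48 = 234.48→234, 109 + 67.16 = 176.16→176) → #DFEAB0
74%: (196 + 43.66 = 239.66→240, 217 + 28.12 = 245.12→245, 109 + 108.04 = 217.04→217) → #F0F5D9
87%: (196 + 51.33 = 247.33→247, 217 + 33.06 = 250.06→250, 109 + 127.02 = 236.02→236) → #F7FAEC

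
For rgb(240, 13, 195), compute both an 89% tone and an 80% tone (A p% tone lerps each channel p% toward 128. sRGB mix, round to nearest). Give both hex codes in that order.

89% tone:
  R: 240 − 99.68 = 140.32 → 140
  G: 13 + 0.89×(128−13) = 13 + 102.35 = 115.35 → 115
  B: 195 − 59.63 = 135.37 → 135
  → #8C7387
80% tone:
  R: 240 + 0.8×(128−240) = 240 − 89.6 = 150.4 → 150
  G: 13 + 0.8×(128−13) = 13 + 92 = 105 → 105
  B: 195 + 0.8×(128−195) = 195 − 53.6 = 141.4 → 141
  → #96698D

#8C7387, #96698D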